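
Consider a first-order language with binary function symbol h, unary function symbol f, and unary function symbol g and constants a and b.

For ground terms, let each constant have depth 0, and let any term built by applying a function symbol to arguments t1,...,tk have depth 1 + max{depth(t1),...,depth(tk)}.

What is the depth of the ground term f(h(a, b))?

depth(h(a, b)) = 1 + max(0, 0) = 1
depth(f(h(a, b))) = 1 + depth(h(a, b)) = 1 + 1 = 2

2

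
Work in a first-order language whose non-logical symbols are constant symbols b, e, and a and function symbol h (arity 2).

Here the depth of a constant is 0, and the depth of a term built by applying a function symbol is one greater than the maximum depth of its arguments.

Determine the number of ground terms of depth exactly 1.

9

Let N_k count ground terms of depth at most k. Each non-constant term of depth ≤ k is some function symbol applied to depth-≤(k−1) arguments, giving N_k = 3 + N_{k-1}^2.
N_0 = 3
N_1 = 3 + 3^2 = 12
Terms of depth exactly 1: N_1 − N_0 = 12 − 3 = 9.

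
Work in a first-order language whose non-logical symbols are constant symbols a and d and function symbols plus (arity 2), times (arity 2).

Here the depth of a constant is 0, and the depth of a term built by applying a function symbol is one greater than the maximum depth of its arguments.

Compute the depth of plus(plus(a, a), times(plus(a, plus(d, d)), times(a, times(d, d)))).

4

depth(plus(a, a)) = 1 + max(0, 0) = 1
depth(plus(d, d)) = 1 + max(0, 0) = 1
depth(plus(a, plus(d, d))) = 1 + max(0, 1) = 2
depth(times(d, d)) = 1 + max(0, 0) = 1
depth(times(a, times(d, d))) = 1 + max(0, 1) = 2
depth(times(plus(a, plus(d, d)), times(a, times(d, d)))) = 1 + max(2, 2) = 3
depth(plus(plus(a, a), times(plus(a, plus(d, d)), times(a, times(d, d))))) = 1 + max(1, 3) = 4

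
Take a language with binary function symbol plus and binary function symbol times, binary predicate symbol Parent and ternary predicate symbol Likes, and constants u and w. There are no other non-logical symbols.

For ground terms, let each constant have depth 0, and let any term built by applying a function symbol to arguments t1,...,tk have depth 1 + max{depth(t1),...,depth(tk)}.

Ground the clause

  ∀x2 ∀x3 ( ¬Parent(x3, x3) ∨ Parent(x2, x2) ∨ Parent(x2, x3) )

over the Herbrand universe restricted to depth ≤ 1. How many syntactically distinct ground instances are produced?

100

Ground terms of depth ≤ 1:
  Let N_k = |{terms of depth ≤ k}|. Then N_0 = 2 and N_k = 2 + N_{k-1}^2 + N_{k-1}^2 for k ≥ 1 (one summand per function symbol, arity giving the exponent).
  N_0 = 2
  N_1 = 2 + 2^2 + 2^2 = 10
So there are 10 ground terms available for substitution.
There are 2 variables to instantiate (x2, x3), each occurring in at least one literal, so different choices give different ground instances.
Number of ground instances = 10^2 = 100.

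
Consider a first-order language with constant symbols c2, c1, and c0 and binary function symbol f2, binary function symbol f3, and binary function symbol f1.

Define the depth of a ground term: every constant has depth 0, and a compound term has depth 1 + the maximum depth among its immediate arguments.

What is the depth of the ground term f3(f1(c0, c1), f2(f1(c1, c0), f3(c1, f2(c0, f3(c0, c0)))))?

5

depth(f1(c0, c1)) = 1 + max(0, 0) = 1
depth(f1(c1, c0)) = 1 + max(0, 0) = 1
depth(f3(c0, c0)) = 1 + max(0, 0) = 1
depth(f2(c0, f3(c0, c0))) = 1 + max(0, 1) = 2
depth(f3(c1, f2(c0, f3(c0, c0)))) = 1 + max(0, 2) = 3
depth(f2(f1(c1, c0), f3(c1, f2(c0, f3(c0, c0))))) = 1 + max(1, 3) = 4
depth(f3(f1(c0, c1), f2(f1(c1, c0), f3(c1, f2(c0, f3(c0, c0)))))) = 1 + max(1, 4) = 5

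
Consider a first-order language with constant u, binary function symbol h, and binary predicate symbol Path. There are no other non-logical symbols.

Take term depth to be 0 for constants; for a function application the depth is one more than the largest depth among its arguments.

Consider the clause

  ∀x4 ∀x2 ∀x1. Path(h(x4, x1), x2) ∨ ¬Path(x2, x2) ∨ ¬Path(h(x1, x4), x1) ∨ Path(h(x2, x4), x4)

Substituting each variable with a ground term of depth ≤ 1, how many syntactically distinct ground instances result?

8

Ground terms of depth ≤ 1:
  Count level by level. With function symbols h/2, the terms of depth ≤ k are the 1 constant together with each function applied to depth-≤(k−1) tuples, so N_k = 1 + N_{k-1}^2.
  N_0 = 1
  N_1 = 1 + 1^2 = 2
So there are 2 ground terms available for substitution.
The body mentions every one of the 3 quantified variables; since ground terms form a free algebra, no two substitutions collapse to the same formula.
Number of ground instances = 2^3 = 8.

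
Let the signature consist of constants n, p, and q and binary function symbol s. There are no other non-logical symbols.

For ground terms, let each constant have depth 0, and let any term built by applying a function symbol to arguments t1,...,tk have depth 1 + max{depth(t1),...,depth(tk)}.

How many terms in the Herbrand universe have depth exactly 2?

Count level by level. With function symbols s/2, the terms of depth ≤ k are the 3 constants together with each function applied to depth-≤(k−1) tuples, so N_k = 3 + N_{k-1}^2.
N_0 = 3
N_1 = 3 + 3^2 = 12
N_2 = 3 + 12^2 = 147
Terms of depth exactly 2: N_2 − N_1 = 147 − 12 = 135.

135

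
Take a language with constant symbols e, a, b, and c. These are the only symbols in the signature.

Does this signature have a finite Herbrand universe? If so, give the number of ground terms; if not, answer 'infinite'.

4

There are no function symbols, so every ground term is one of the 4 constants.
The Herbrand universe is {e, a, b, c}, which is finite with 4 elements.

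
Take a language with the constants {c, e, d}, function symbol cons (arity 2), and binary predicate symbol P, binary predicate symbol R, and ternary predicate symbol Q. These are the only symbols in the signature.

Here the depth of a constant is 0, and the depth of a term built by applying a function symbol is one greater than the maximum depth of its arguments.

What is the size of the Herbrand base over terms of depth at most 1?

First count ground terms of depth ≤ 1.
Count level by level. With function symbols cons/2, the terms of depth ≤ k are the 3 constants together with each function applied to depth-≤(k−1) tuples, so N_k = 3 + N_{k-1}^2.
N_0 = 3
N_1 = 3 + 3^2 = 12
Explicitly: c, e, d, cons(c, c), cons(c, e), cons(c, d), cons(e, c), cons(e, e), cons(e, d), cons(d, c), cons(d, e), cons(d, d).
So |H| = 12.
For each predicate symbol, the number of ground atoms is |H| raised to its arity; summing:
  P: 12^2 = 144;  R: 12^2 = 144;  Q: 12^3 = 1728
Total ground atoms: 144 + 144 + 1728 = 2016.

2016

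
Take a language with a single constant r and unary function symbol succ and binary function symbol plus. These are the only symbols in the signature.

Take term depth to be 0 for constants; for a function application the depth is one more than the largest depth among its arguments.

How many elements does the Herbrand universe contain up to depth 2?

Count level by level. With function symbols succ/1, plus/2, the terms of depth ≤ k are the 1 constant together with each function applied to depth-≤(k−1) tuples, so N_k = 1 + N_{k-1} + N_{k-1}^2.
N_0 = 1
N_1 = 1 + 1 + 1^2 = 3
N_2 = 1 + 3 + 3^2 = 13

13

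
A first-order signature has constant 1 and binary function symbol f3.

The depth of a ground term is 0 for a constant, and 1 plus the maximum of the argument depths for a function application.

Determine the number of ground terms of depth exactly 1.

1

Write N_k for the number of ground terms of depth ≤ k. A term of depth ≤ k is either a constant or a function symbol applied to arguments of depth ≤ k−1, so N_k = 1 + N_{k-1}^2.
N_0 = 1
N_1 = 1 + 1^2 = 2
Terms of depth exactly 1: N_1 − N_0 = 2 − 1 = 1.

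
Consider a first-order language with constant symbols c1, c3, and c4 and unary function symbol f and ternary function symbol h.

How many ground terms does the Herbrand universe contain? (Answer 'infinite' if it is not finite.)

infinite

The signature has at least one function symbol (f, arity 1) and at least one constant (c1).
Iterating f gives infinitely many distinct ground terms: c1, f(c1), f(f(c1)), ...
So the Herbrand universe is infinite.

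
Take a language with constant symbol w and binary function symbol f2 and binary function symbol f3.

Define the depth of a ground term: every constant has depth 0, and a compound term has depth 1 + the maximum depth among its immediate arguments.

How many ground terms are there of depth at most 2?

Let N_k count ground terms of depth at most k. Each non-constant term of depth ≤ k is some function symbol applied to depth-≤(k−1) arguments, giving N_k = 1 + N_{k-1}^2 + N_{k-1}^2.
N_0 = 1
N_1 = 1 + 1^2 + 1^2 = 3
N_2 = 1 + 3^2 + 3^2 = 19

19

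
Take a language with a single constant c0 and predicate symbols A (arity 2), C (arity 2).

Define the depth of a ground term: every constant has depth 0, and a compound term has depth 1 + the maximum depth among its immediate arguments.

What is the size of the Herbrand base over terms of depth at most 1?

First count ground terms of depth ≤ 1.
With no function symbols every ground term is a constant, so there is exactly 1 ground term at every depth bound.
N_0 = 1
N_1 = 1
Explicitly: c0.
So |H| = 1.
Ground atoms are formed by filling each argument slot of a predicate with a term from H, so an r-ary predicate gives |H|^r atoms:
  A: 1^2 = 1;  C: 1^2 = 1
Total ground atoms: 1 + 1 = 2.

2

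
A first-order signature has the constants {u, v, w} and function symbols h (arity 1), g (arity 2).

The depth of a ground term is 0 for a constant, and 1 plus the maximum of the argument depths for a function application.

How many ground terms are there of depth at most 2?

243

Let N_k count ground terms of depth at most k. Each non-constant term of depth ≤ k is some function symbol applied to depth-≤(k−1) arguments, giving N_k = 3 + N_{k-1} + N_{k-1}^2.
N_0 = 3
N_1 = 3 + 3 + 3^2 = 15
N_2 = 3 + 15 + 15^2 = 243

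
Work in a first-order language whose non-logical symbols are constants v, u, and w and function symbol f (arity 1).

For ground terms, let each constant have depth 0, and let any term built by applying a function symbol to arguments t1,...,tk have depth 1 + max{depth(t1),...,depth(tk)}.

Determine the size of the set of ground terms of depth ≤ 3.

Write N_k for the number of ground terms of depth ≤ k. A term of depth ≤ k is either a constant or a function symbol applied to arguments of depth ≤ k−1, so N_k = 3 + N_{k-1}.
N_0 = 3
N_1 = 3 + 3 = 6
N_2 = 3 + 6 = 9
N_3 = 3 + 9 = 12
Explicitly: v, u, w, f(v), f(u), f(w), f(f(v)), f(f(u)), f(f(w)), f(f(f(v))), f(f(f(u))), f(f(f(w))).

12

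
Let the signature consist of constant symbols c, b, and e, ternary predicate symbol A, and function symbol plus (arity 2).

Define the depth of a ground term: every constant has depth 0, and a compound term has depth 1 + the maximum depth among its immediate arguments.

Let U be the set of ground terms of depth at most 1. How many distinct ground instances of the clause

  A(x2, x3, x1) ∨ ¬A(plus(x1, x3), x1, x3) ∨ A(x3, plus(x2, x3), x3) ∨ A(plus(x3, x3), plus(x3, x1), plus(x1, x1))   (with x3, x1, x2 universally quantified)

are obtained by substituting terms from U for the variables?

1728

Ground terms of depth ≤ 1:
  Count level by level. With function symbols plus/2, the terms of depth ≤ k are the 3 constants together with each function applied to depth-≤(k−1) tuples, so N_k = 3 + N_{k-1}^2.
  N_0 = 3
  N_1 = 3 + 3^2 = 12
  Explicitly: c, b, e, plus(c, c), plus(c, b), plus(c, e), plus(b, c), plus(b, b), plus(b, e), plus(e, c), plus(e, b), plus(e, e).
So there are 12 ground terms available for substitution.
There are 3 variables to instantiate (x3, x1, x2), each occurring in at least one literal, so different choices give different ground instances.
Number of ground instances = 12^3 = 1728.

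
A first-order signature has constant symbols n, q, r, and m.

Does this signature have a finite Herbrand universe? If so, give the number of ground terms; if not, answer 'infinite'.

There are no function symbols, so every ground term is one of the 4 constants.
The Herbrand universe is {n, q, r, m}, which is finite with 4 elements.

4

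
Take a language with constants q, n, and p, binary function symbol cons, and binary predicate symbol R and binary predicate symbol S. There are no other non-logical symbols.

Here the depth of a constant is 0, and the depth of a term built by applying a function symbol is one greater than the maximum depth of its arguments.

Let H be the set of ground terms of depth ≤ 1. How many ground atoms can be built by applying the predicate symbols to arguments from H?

288

First count ground terms of depth ≤ 1.
Count level by level. With function symbols cons/2, the terms of depth ≤ k are the 3 constants together with each function applied to depth-≤(k−1) tuples, so N_k = 3 + N_{k-1}^2.
N_0 = 3
N_1 = 3 + 3^2 = 12
Explicitly: q, n, p, cons(q, q), cons(q, n), cons(q, p), cons(n, q), cons(n, n), cons(n, p), cons(p, q), cons(p, n), cons(p, p).
So |H| = 12.
Each predicate of arity r yields |H|^r ground atoms (one per choice of an r-tuple from H):
  R: 12^2 = 144;  S: 12^2 = 144
Total ground atoms: 144 + 144 = 288.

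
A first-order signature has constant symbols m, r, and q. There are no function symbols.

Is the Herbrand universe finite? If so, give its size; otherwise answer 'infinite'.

There are no function symbols, so every ground term is one of the 3 constants.
The Herbrand universe is {m, r, q}, which is finite with 3 elements.

3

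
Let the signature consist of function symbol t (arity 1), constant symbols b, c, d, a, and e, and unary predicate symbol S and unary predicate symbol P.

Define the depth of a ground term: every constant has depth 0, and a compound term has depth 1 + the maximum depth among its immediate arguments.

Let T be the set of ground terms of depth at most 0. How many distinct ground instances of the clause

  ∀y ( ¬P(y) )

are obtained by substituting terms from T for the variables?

5

Ground terms of depth ≤ 0:
  Write N_k for the number of ground terms of depth ≤ k. A term of depth ≤ k is either a constant or a function symbol applied to arguments of depth ≤ k−1, so N_k = 5 + N_{k-1}.
  N_0 = 5
  Explicitly: b, c, d, a, e.
So there are 5 ground terms available for substitution.
The clause has 1 distinct variable (y), which appears in the body. In the free term algebra distinct substitutions yield syntactically distinct ground instances.
Number of ground instances = 5.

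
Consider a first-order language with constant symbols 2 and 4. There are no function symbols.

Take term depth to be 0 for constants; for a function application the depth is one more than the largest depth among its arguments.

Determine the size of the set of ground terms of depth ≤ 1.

2

With no function symbols every ground term is a constant, so there are exactly 2 ground terms at every depth bound.
N_0 = 2
N_1 = 2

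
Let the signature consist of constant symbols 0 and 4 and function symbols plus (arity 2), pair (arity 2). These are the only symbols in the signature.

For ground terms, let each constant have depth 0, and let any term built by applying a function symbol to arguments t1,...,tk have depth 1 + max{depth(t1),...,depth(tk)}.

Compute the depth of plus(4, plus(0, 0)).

depth(plus(0, 0)) = 1 + max(0, 0) = 1
depth(plus(4, plus(0, 0))) = 1 + max(0, 1) = 2

2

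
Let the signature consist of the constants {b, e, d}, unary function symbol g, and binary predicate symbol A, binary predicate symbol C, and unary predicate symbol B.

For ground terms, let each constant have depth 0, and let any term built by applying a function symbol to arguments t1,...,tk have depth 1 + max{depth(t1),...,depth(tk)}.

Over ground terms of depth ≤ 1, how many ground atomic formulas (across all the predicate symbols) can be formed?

First count ground terms of depth ≤ 1.
Let N_k = |{terms of depth ≤ k}|. Then N_0 = 3 and N_k = 3 + N_{k-1} for k ≥ 1 (one summand per function symbol, arity giving the exponent).
N_0 = 3
N_1 = 3 + 3 = 6
So |H| = 6.
A ground atom is a predicate applied to a tuple of terms from H, so the count is the sum over predicates of |H|^arity:
  A: 6^2 = 36;  C: 6^2 = 36;  B: 6
Total ground atoms: 36 + 36 + 6 = 78.

78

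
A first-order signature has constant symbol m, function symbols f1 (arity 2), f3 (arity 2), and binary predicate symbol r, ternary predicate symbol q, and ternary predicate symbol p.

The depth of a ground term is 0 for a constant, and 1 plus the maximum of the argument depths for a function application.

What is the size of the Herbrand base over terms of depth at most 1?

First count ground terms of depth ≤ 1.
Write N_k for the number of ground terms of depth ≤ k. A term of depth ≤ k is either a constant or a function symbol applied to arguments of depth ≤ k−1, so N_k = 1 + N_{k-1}^2 + N_{k-1}^2.
N_0 = 1
N_1 = 1 + 1^2 + 1^2 = 3
So |H| = 3.
A ground atom is a predicate applied to a tuple of terms from H, so the count is the sum over predicates of |H|^arity:
  r: 3^2 = 9;  q: 3^3 = 27;  p: 3^3 = 27
Total ground atoms: 9 + 27 + 27 = 63.

63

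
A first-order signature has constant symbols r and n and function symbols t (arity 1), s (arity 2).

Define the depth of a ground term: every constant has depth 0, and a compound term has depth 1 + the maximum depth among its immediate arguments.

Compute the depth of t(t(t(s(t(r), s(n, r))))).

5

depth(t(r)) = 1 + depth(r) = 1 + 0 = 1
depth(s(n, r)) = 1 + max(0, 0) = 1
depth(s(t(r), s(n, r))) = 1 + max(1, 1) = 2
depth(t(s(t(r), s(n, r)))) = 1 + depth(s(t(r), s(n, r))) = 1 + 2 = 3
depth(t(t(s(t(r), s(n, r))))) = 1 + depth(t(s(t(r), s(n, r)))) = 1 + 3 = 4
depth(t(t(t(s(t(r), s(n, r)))))) = 1 + depth(t(t(s(t(r), s(n, r))))) = 1 + 4 = 5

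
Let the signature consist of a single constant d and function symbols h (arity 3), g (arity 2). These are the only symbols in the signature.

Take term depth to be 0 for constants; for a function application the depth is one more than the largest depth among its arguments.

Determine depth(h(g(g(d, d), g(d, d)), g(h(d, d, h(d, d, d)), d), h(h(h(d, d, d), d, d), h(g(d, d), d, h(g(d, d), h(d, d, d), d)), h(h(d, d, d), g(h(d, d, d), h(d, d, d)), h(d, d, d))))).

5

depth(g(d, d)) = 1 + max(0, 0) = 1
depth(g(g(d, d), g(d, d))) = 1 + max(1, 1) = 2
depth(h(d, d, d)) = 1 + max(0, 0, 0) = 1
depth(h(d, d, h(d, d, d))) = 1 + max(0, 0, 1) = 2
depth(g(h(d, d, h(d, d, d)), d)) = 1 + max(2, 0) = 3
depth(h(h(d, d, d), d, d)) = 1 + max(1, 0, 0) = 2
depth(h(g(d, d), h(d, d, d), d)) = 1 + max(1, 1, 0) = 2
depth(h(g(d, d), d, h(g(d, d), h(d, d, d), d))) = 1 + max(1, 0, 2) = 3
depth(g(h(d, d, d), h(d, d, d))) = 1 + max(1, 1) = 2
depth(h(h(d, d, d), g(h(d, d, d), h(d, d, d)), h(d, d, d))) = 1 + max(1, 2, 1) = 3
depth(h(h(h(d, d, d), d, d), h(g(d, d), d, h(g(d, d), h(d, d, d), d)), h(h(d, d, d), g(h(d, d, d), h(d, d, d)), h(d, d, d)))) = 1 + max(2, 3, 3) = 4
depth(h(g(g(d, d), g(d, d)), g(h(d, d, h(d, d, d)), d), h(h(h(d, d, d), d, d), h(g(d, d), d, h(g(d, d), h(d, d, d), d)), h(h(d, d, d), g(h(d, d, d), h(d, d, d)), h(d, d, d))))) = 1 + max(2, 3, 4) = 5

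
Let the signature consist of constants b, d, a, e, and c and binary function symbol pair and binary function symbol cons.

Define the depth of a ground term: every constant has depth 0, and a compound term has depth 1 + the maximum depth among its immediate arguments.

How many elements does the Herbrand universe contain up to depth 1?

Write N_k for the number of ground terms of depth ≤ k. A term of depth ≤ k is either a constant or a function symbol applied to arguments of depth ≤ k−1, so N_k = 5 + N_{k-1}^2 + N_{k-1}^2.
N_0 = 5
N_1 = 5 + 5^2 + 5^2 = 55

55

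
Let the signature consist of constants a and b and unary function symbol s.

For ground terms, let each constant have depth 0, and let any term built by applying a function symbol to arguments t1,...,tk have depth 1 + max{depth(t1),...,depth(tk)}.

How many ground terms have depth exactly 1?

Write N_k for the number of ground terms of depth ≤ k. A term of depth ≤ k is either a constant or a function symbol applied to arguments of depth ≤ k−1, so N_k = 2 + N_{k-1}.
N_0 = 2
N_1 = 2 + 2 = 4
Terms of depth exactly 1: N_1 − N_0 = 4 − 2 = 2.

2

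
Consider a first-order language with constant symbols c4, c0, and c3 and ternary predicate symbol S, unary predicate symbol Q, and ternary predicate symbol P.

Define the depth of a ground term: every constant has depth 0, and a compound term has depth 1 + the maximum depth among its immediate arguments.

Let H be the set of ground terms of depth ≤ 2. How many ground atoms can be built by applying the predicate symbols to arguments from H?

First count ground terms of depth ≤ 2.
With no function symbols every ground term is a constant, so there are exactly 3 ground terms at every depth bound.
N_0 = 3
N_1 = 3
N_2 = 3
So |H| = 3.
Each predicate of arity r yields |H|^r ground atoms (one per choice of an r-tuple from H):
  S: 3^3 = 27;  Q: 3;  P: 3^3 = 27
Total ground atoms: 27 + 3 + 27 = 57.

57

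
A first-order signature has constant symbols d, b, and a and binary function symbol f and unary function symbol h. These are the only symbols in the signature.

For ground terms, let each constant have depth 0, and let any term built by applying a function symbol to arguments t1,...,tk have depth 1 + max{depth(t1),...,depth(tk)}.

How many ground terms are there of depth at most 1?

Write N_k for the number of ground terms of depth ≤ k. A term of depth ≤ k is either a constant or a function symbol applied to arguments of depth ≤ k−1, so N_k = 3 + N_{k-1}^2 + N_{k-1}.
N_0 = 3
N_1 = 3 + 3^2 + 3 = 15

15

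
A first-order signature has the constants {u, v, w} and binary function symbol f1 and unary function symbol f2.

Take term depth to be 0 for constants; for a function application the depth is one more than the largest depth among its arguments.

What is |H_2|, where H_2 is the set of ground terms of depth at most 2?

243

If N_k denotes the number of depth-≤k ground terms, the 3 constants give N_0 = 3, and each function symbol of arity r contributes N_{k-1}^r new terms at level k: N_k = 3 + N_{k-1}^2 + N_{k-1}.
N_0 = 3
N_1 = 3 + 3^2 + 3 = 15
N_2 = 3 + 15^2 + 15 = 243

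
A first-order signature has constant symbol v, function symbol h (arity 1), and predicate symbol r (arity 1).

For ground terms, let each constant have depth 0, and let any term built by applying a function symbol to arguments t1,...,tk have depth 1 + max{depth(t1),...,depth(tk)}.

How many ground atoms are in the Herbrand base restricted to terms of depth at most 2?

3

First count ground terms of depth ≤ 2.
Let N_k count ground terms of depth at most k. Each non-constant term of depth ≤ k is some function symbol applied to depth-≤(k−1) arguments, giving N_k = 1 + N_{k-1}.
N_0 = 1
N_1 = 1 + 1 = 2
N_2 = 1 + 2 = 3
Explicitly: v, h(v), h(h(v)).
So |H| = 3.
A ground atom is a predicate applied to a tuple of terms from H, so the count is the sum over predicates of |H|^arity:
  r: 3
Total ground atoms: 3.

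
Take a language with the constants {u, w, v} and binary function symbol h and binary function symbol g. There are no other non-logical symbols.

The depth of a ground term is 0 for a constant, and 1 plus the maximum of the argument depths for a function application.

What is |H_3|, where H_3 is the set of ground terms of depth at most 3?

Write N_k for the number of ground terms of depth ≤ k. A term of depth ≤ k is either a constant or a function symbol applied to arguments of depth ≤ k−1, so N_k = 3 + N_{k-1}^2 + N_{k-1}^2.
N_0 = 3
N_1 = 3 + 3^2 + 3^2 = 21
N_2 = 3 + 21^2 + 21^2 = 885
N_3 = 3 + 885^2 + 885^2 = 1566453

1566453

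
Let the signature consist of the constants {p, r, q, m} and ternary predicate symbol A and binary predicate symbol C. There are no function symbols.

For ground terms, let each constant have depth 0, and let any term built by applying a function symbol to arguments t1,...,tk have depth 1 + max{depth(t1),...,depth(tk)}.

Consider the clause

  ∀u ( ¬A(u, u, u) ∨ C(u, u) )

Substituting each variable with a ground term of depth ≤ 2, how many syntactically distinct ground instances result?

Ground terms of depth ≤ 2:
  With no function symbols every ground term is a constant, so there are exactly 4 ground terms at every depth bound.
  N_0 = 4
  N_1 = 4
  N_2 = 4
So there are 4 ground terms available for substitution.
The variable u ranges independently over the available ground terms, and distinct assignments produce distinct instances.
Number of ground instances = 4.

4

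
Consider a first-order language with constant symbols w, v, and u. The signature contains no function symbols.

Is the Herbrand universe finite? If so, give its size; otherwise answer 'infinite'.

3

There are no function symbols, so every ground term is one of the 3 constants.
The Herbrand universe is {w, v, u}, which is finite with 3 elements.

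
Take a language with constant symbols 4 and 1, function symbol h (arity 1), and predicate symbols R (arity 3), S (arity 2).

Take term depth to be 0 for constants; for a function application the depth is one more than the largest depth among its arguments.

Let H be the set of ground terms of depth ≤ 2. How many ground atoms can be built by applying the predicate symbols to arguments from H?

252

First count ground terms of depth ≤ 2.
Let N_k = |{terms of depth ≤ k}|. Then N_0 = 2 and N_k = 2 + N_{k-1} for k ≥ 1 (one summand per function symbol, arity giving the exponent).
N_0 = 2
N_1 = 2 + 2 = 4
N_2 = 2 + 4 = 6
So |H| = 6.
For each predicate symbol, the number of ground atoms is |H| raised to its arity; summing:
  R: 6^3 = 216;  S: 6^2 = 36
Total ground atoms: 216 + 36 = 252.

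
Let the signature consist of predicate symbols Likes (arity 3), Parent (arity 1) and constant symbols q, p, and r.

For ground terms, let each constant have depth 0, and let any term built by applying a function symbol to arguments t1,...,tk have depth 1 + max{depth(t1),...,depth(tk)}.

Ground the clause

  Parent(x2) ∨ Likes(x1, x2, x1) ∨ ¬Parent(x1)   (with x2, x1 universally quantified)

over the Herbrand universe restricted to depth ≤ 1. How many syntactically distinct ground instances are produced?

Ground terms of depth ≤ 1:
  With no function symbols every ground term is a constant, so there are exactly 3 ground terms at every depth bound.
  N_0 = 3
  N_1 = 3
  Explicitly: q, p, r.
So there are 3 ground terms available for substitution.
There are 2 variables to instantiate (x2, x1), each occurring in at least one literal, so different choices give different ground instances.
Number of ground instances = 3^2 = 9.

9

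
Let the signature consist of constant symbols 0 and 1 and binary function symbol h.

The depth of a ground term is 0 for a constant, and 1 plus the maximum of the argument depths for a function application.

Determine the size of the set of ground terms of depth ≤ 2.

Let N_k count ground terms of depth at most k. Each non-constant term of depth ≤ k is some function symbol applied to depth-≤(k−1) arguments, giving N_k = 2 + N_{k-1}^2.
N_0 = 2
N_1 = 2 + 2^2 = 6
N_2 = 2 + 6^2 = 38

38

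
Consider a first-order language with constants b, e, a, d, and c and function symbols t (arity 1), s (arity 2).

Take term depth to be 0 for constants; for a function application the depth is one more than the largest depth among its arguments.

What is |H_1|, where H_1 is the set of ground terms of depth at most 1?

Let N_k count ground terms of depth at most k. Each non-constant term of depth ≤ k is some function symbol applied to depth-≤(k−1) arguments, giving N_k = 5 + N_{k-1} + N_{k-1}^2.
N_0 = 5
N_1 = 5 + 5 + 5^2 = 35

35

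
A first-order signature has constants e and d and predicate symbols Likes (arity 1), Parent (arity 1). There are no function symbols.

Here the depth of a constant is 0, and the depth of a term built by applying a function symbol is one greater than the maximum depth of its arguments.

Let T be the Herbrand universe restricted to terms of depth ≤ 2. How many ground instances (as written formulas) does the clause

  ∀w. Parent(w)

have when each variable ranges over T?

2

Ground terms of depth ≤ 2:
  With no function symbols every ground term is a constant, so there are exactly 2 ground terms at every depth bound.
  N_0 = 2
  N_1 = 2
  N_2 = 2
So there are 2 ground terms available for substitution.
There is 1 variable to instantiate (w),  occurring in at least one literal, so different choices give different ground instances.
Number of ground instances = 2.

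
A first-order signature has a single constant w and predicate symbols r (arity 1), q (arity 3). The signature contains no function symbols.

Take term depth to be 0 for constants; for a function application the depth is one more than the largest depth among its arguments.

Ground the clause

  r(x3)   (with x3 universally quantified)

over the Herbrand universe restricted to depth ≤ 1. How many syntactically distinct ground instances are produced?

Ground terms of depth ≤ 1:
  With no function symbols every ground term is a constant, so there is exactly 1 ground term at every depth bound.
  N_0 = 1
  N_1 = 1
  Explicitly: w.
So there is exactly 1 ground term available for substitution.
The body mentions the single quantified variable x3; since ground terms form a free algebra, no two substitutions collapse to the same formula.
Number of ground instances = 1.

1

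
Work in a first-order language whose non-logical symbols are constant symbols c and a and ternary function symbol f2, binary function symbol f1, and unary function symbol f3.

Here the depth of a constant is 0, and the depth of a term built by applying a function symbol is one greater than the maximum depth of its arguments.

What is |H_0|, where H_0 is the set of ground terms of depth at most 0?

2

Let N_k = |{terms of depth ≤ k}|. Then N_0 = 2 and N_k = 2 + N_{k-1}^3 + N_{k-1}^2 + N_{k-1} for k ≥ 1 (one summand per function symbol, arity giving the exponent).
N_0 = 2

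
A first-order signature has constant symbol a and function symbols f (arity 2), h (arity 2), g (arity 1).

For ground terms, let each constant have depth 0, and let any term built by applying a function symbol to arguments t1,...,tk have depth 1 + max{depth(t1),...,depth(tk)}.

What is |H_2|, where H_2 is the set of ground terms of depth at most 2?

Let N_k count ground terms of depth at most k. Each non-constant term of depth ≤ k is some function symbol applied to depth-≤(k−1) arguments, giving N_k = 1 + N_{k-1}^2 + N_{k-1}^2 + N_{k-1}.
N_0 = 1
N_1 = 1 + 1^2 + 1^2 + 1 = 4
N_2 = 1 + 4^2 + 4^2 + 4 = 37

37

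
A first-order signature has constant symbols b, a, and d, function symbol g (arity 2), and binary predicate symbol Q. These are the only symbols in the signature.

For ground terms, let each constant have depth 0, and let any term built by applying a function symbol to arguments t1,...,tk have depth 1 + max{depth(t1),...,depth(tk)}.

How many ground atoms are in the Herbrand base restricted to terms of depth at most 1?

144

First count ground terms of depth ≤ 1.
Let N_k = |{terms of depth ≤ k}|. Then N_0 = 3 and N_k = 3 + N_{k-1}^2 for k ≥ 1 (one summand per function symbol, arity giving the exponent).
N_0 = 3
N_1 = 3 + 3^2 = 12
Explicitly: b, a, d, g(b, b), g(b, a), g(b, d), g(a, b), g(a, a), g(a, d), g(d, b), g(d, a), g(d, d).
So |H| = 12.
Each predicate of arity r yields |H|^r ground atoms (one per choice of an r-tuple from H):
  Q: 12^2 = 144
Total ground atoms: 144.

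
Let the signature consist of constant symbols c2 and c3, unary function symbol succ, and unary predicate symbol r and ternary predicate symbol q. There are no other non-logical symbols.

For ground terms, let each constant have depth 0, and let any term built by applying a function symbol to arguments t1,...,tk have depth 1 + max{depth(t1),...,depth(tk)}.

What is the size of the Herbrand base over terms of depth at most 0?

First count ground terms of depth ≤ 0.
Write N_k for the number of ground terms of depth ≤ k. A term of depth ≤ k is either a constant or a function symbol applied to arguments of depth ≤ k−1, so N_k = 2 + N_{k-1}.
N_0 = 2
Explicitly: c2, c3.
So |H| = 2.
For each predicate symbol, the number of ground atoms is |H| raised to its arity; summing:
  r: 2;  q: 2^3 = 8
Total ground atoms: 2 + 8 = 10.

10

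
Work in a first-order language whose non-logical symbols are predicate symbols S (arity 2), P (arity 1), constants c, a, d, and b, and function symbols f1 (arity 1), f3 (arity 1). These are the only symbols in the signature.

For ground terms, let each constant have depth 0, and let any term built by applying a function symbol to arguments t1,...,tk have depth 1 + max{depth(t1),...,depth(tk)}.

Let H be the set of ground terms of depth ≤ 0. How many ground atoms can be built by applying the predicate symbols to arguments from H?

20

First count ground terms of depth ≤ 0.
Count level by level. With function symbols f1/1, f3/1, the terms of depth ≤ k are the 4 constants together with each function applied to depth-≤(k−1) tuples, so N_k = 4 + N_{k-1} + N_{k-1}.
N_0 = 4
So |H| = 4.
Ground atoms are formed by filling each argument slot of a predicate with a term from H, so an r-ary predicate gives |H|^r atoms:
  S: 4^2 = 16;  P: 4
Total ground atoms: 16 + 4 = 20.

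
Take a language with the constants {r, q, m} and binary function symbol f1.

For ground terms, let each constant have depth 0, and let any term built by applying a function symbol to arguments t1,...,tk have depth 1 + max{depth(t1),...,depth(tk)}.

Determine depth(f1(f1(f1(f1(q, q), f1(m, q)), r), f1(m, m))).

depth(f1(q, q)) = 1 + max(0, 0) = 1
depth(f1(m, q)) = 1 + max(0, 0) = 1
depth(f1(f1(q, q), f1(m, q))) = 1 + max(1, 1) = 2
depth(f1(f1(f1(q, q), f1(m, q)), r)) = 1 + max(2, 0) = 3
depth(f1(m, m)) = 1 + max(0, 0) = 1
depth(f1(f1(f1(f1(q, q), f1(m, q)), r), f1(m, m))) = 1 + max(3, 1) = 4

4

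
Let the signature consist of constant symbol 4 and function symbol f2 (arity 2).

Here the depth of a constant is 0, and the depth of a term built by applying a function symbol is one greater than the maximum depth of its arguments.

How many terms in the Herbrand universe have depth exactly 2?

3

Write N_k for the number of ground terms of depth ≤ k. A term of depth ≤ k is either a constant or a function symbol applied to arguments of depth ≤ k−1, so N_k = 1 + N_{k-1}^2.
N_0 = 1
N_1 = 1 + 1^2 = 2
N_2 = 1 + 2^2 = 5
Terms of depth exactly 2: N_2 − N_1 = 5 − 2 = 3.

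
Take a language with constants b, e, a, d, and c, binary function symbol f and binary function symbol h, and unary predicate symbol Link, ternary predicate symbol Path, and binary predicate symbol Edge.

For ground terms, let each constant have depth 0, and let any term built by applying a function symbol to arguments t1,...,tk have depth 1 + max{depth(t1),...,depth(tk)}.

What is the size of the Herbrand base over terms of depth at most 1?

First count ground terms of depth ≤ 1.
Count level by level. With function symbols f/2, h/2, the terms of depth ≤ k are the 5 constants together with each function applied to depth-≤(k−1) tuples, so N_k = 5 + N_{k-1}^2 + N_{k-1}^2.
N_0 = 5
N_1 = 5 + 5^2 + 5^2 = 55
So |H| = 55.
For each predicate symbol, the number of ground atoms is |H| raised to its arity; summing:
  Link: 55;  Path: 55^3 = 166375;  Edge: 55^2 = 3025
Total ground atoms: 55 + 166375 + 3025 = 169455.

169455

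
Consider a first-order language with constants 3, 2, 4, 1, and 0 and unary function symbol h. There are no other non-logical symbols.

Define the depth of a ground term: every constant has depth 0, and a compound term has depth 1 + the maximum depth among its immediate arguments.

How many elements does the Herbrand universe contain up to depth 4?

25

Count level by level. With function symbols h/1, the terms of depth ≤ k are the 5 constants together with each function applied to depth-≤(k−1) tuples, so N_k = 5 + N_{k-1}.
N_0 = 5
N_1 = 5 + 5 = 10
N_2 = 5 + 10 = 15
N_3 = 5 + 15 = 20
N_4 = 5 + 20 = 25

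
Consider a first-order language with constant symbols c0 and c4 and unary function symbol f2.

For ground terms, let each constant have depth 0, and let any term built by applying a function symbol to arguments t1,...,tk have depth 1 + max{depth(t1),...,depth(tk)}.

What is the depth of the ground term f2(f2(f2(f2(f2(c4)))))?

depth(f2(c4)) = 1 + depth(c4) = 1 + 0 = 1
depth(f2(f2(c4))) = 1 + depth(f2(c4)) = 1 + 1 = 2
depth(f2(f2(f2(c4)))) = 1 + depth(f2(f2(c4))) = 1 + 2 = 3
depth(f2(f2(f2(f2(c4))))) = 1 + depth(f2(f2(f2(c4)))) = 1 + 3 = 4
depth(f2(f2(f2(f2(f2(c4)))))) = 1 + depth(f2(f2(f2(f2(c4))))) = 1 + 4 = 5

5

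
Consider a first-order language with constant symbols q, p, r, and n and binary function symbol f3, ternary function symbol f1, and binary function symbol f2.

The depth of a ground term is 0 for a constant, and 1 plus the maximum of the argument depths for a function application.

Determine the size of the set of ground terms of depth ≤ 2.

1020004

Count level by level. With function symbols f3/2, f1/3, f2/2, the terms of depth ≤ k are the 4 constants together with each function applied to depth-≤(k−1) tuples, so N_k = 4 + N_{k-1}^2 + N_{k-1}^3 + N_{k-1}^2.
N_0 = 4
N_1 = 4 + 4^2 + 4^3 + 4^2 = 100
N_2 = 4 + 100^2 + 100^3 + 100^2 = 1020004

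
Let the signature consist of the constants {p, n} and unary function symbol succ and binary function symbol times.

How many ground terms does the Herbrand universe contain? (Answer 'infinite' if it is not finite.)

The signature has at least one function symbol (succ, arity 1) and at least one constant (p).
Iterating succ gives infinitely many distinct ground terms: p, succ(p), succ(succ(p)), ...
So the Herbrand universe is infinite.

infinite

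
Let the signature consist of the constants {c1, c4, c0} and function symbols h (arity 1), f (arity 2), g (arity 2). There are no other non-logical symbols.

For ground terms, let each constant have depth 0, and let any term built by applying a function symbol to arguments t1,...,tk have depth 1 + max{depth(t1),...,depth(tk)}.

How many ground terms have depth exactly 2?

Let N_k count ground terms of depth at most k. Each non-constant term of depth ≤ k is some function symbol applied to depth-≤(k−1) arguments, giving N_k = 3 + N_{k-1} + N_{k-1}^2 + N_{k-1}^2.
N_0 = 3
N_1 = 3 + 3 + 3^2 + 3^2 = 24
N_2 = 3 + 24 + 24^2 + 24^2 = 1179
Terms of depth exactly 2: N_2 − N_1 = 1179 − 24 = 1155.

1155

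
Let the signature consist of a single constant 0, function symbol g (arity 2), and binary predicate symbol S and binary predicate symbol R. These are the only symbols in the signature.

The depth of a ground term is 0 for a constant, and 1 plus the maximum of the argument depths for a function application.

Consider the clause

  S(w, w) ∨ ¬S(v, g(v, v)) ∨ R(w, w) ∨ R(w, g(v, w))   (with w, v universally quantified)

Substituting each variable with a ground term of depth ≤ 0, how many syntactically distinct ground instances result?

Ground terms of depth ≤ 0:
  Let N_k count ground terms of depth at most k. Each non-constant term of depth ≤ k is some function symbol applied to depth-≤(k−1) arguments, giving N_k = 1 + N_{k-1}^2.
  N_0 = 1
So there is exactly 1 ground term available for substitution.
The body mentions every one of the 2 quantified variables; since ground terms form a free algebra, no two substitutions collapse to the same formula.
Number of ground instances = 1^2 = 1.

1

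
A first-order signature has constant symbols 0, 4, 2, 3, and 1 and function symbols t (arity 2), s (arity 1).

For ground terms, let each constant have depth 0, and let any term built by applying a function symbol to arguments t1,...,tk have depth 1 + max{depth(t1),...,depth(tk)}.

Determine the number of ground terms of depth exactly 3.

If N_k denotes the number of depth-≤k ground terms, the 5 constants give N_0 = 5, and each function symbol of arity r contributes N_{k-1}^r new terms at level k: N_k = 5 + N_{k-1}^2 + N_{k-1}.
N_0 = 5
N_1 = 5 + 5^2 + 5 = 35
N_2 = 5 + 35^2 + 35 = 1265
N_3 = 5 + 1265^2 + 1265 = 1601495
Terms of depth exactly 3: N_3 − N_2 = 1601495 − 1265 = 1600230.

1600230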